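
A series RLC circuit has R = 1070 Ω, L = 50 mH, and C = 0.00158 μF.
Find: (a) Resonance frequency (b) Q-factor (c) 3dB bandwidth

Step 1 — Resonance: ω₀ = 1/√(LC) = 1/√(0.05·1.58e-09) = 1.125e+05 rad/s.
Step 2 — f₀ = ω₀/(2π) = 1.791e+04 Hz.
Step 3 — Series Q: Q = ω₀L/R = 1.125e+05·0.05/1070 = 5.257.
Step 4 — Bandwidth: Δω = ω₀/Q = 2.14e+04 rad/s; BW = Δω/(2π) = 3406 Hz.

(a) f₀ = 1.791e+04 Hz  (b) Q = 5.257  (c) BW = 3406 Hz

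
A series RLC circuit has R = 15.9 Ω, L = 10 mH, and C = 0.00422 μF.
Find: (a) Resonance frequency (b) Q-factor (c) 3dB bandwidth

Step 1 — Resonance condition Im(Z)=0 gives ω₀ = 1/√(LC).
Step 2 — ω₀ = 1/√(0.01·4.22e-09) = 1.539e+05 rad/s.
Step 3 — f₀ = ω₀/(2π) = 2.45e+04 Hz.
Step 4 — Series Q: Q = ω₀L/R = 1.539e+05·0.01/15.9 = 96.82.
Step 5 — 3dB bandwidth: Δω = ω₀/Q = 1590 rad/s; BW = Δω/(2π) = 253.1 Hz.

(a) f₀ = 2.45e+04 Hz  (b) Q = 96.82  (c) BW = 253.1 Hz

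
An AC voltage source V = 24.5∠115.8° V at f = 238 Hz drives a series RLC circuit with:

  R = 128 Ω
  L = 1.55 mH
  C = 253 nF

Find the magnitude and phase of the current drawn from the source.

Step 1 — Angular frequency: ω = 2π·f = 2π·238 = 1495 rad/s.
Step 2 — Component impedances:
  R: Z = R = 128 Ω
  L: Z = jωL = j·1495·0.00155 = 0 + j2.318 Ω
  C: Z = 1/(jωC) = -j/(ω·C) = 0 - j2643 Ω
Step 3 — Series combination: Z_total = R + L + C = 128 - j2641 Ω = 2644∠-87.2° Ω.
Step 4 — Source phasor: V = 24.5∠115.8° V = -10.66 + j22.06 V.
Step 5 — Ohm's law: I = V / Z_total = (-10.66 + j22.06) / (128 - j2641) = -0.008528 - j0.003624 A.
Step 6 — Convert to polar: |I| = 0.009266 A, ∠I = -157.0°.

I = 0.009266∠-157.0° A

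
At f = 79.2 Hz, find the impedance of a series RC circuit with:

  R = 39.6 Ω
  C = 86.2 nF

Step 1 — Angular frequency: ω = 2π·f = 2π·79.2 = 497.6 rad/s.
Step 2 — Component impedances:
  R: Z = R = 39.6 Ω
  C: Z = 1/(jωC) = -j/(ω·C) = 0 - j2.331e+04 Ω
Step 3 — Series combination: Z_total = R + C = 39.6 - j2.331e+04 Ω = 2.331e+04∠-89.9° Ω.

Z = 39.6 - j2.331e+04 Ω = 2.331e+04∠-89.9° Ω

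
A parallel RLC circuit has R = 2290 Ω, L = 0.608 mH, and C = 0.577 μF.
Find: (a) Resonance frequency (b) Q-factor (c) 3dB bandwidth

Step 1 — Resonance: ω₀ = 1/√(LC) = 1/√(0.000608·5.77e-07) = 5.339e+04 rad/s.
Step 2 — f₀ = ω₀/(2π) = 8497 Hz.
Step 3 — Parallel Q: Q = R/(ω₀L) = 2290/(5.339e+04·0.000608) = 70.55.
Step 4 — Bandwidth: Δω = ω₀/Q = 756.8 rad/s; BW = Δω/(2π) = 120.5 Hz.

(a) f₀ = 8497 Hz  (b) Q = 70.55  (c) BW = 120.5 Hz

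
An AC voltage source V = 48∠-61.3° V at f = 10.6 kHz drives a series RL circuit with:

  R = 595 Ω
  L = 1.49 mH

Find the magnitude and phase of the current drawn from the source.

Step 1 — Angular frequency: ω = 2π·f = 2π·1.06e+04 = 6.66e+04 rad/s.
Step 2 — Component impedances:
  R: Z = R = 595 Ω
  L: Z = jωL = j·6.66e+04·0.00149 = 0 + j99.24 Ω
Step 3 — Series combination: Z_total = R + L = 595 + j99.24 Ω = 603.2∠9.5° Ω.
Step 4 — Source phasor: V = 48∠-61.3° V = 23.05 - j42.1 V.
Step 5 — Ohm's law: I = V / Z_total = (23.05 - j42.1) / (595 + j99.24) = 0.02621 - j0.07513 A.
Step 6 — Convert to polar: |I| = 0.07957 A, ∠I = -70.8°.

I = 0.07957∠-70.8° A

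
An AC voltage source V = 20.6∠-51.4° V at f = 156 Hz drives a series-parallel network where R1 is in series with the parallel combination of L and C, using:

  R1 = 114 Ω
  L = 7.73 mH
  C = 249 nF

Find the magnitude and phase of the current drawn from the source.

Step 1 — Angular frequency: ω = 2π·f = 2π·156 = 980.2 rad/s.
Step 2 — Component impedances:
  R1: Z = R = 114 Ω
  L: Z = jωL = j·980.2·0.00773 = 0 + j7.577 Ω
  C: Z = 1/(jωC) = -j/(ω·C) = 0 - j4097 Ω
Step 3 — Parallel branch: L || C = 1/(1/L + 1/C) = 0 + j7.591 Ω.
Step 4 — Series with R1: Z_total = R1 + (L || C) = 114 + j7.591 Ω = 114.3∠3.8° Ω.
Step 5 — Source phasor: V = 20.6∠-51.4° V = 12.85 - j16.1 V.
Step 6 — Ohm's law: I = V / Z_total = (12.85 - j16.1) / (114 + j7.591) = 0.1029 - j0.1481 A.
Step 7 — Convert to polar: |I| = 0.1803 A, ∠I = -55.2°.

I = 0.1803∠-55.2° A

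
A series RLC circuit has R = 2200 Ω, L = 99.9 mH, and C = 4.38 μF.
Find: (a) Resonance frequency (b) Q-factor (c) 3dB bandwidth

Step 1 — Resonance condition Im(Z)=0 gives ω₀ = 1/√(LC).
Step 2 — ω₀ = 1/√(0.0999·4.38e-06) = 1512 rad/s.
Step 3 — f₀ = ω₀/(2π) = 240.6 Hz.
Step 4 — Series Q: Q = ω₀L/R = 1512·0.0999/2200 = 0.06865.
Step 5 — 3dB bandwidth: Δω = ω₀/Q = 2.202e+04 rad/s; BW = Δω/(2π) = 3505 Hz.

(a) f₀ = 240.6 Hz  (b) Q = 0.06865  (c) BW = 3505 Hz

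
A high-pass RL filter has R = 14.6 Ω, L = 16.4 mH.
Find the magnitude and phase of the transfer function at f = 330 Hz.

Step 1 — Angular frequency: ω = 2π·330 = 2073 rad/s.
Step 2 — Transfer function: H(jω) = jωL/(R + jωL).
Step 3 — Numerator jωL = j·34; denominator R + jωL = 14.6 + j34.
Step 4 — H = 0.8443 + j0.3625.
Step 5 — Magnitude: |H| = 0.9189 (-0.7 dB); phase: φ = 23.2°.

|H| = 0.9189 (-0.7 dB), φ = 23.2°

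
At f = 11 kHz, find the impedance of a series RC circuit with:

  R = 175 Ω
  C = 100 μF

Step 1 — Angular frequency: ω = 2π·f = 2π·1.1e+04 = 6.912e+04 rad/s.
Step 2 — Component impedances:
  R: Z = R = 175 Ω
  C: Z = 1/(jωC) = -j/(ω·C) = 0 - j0.1447 Ω
Step 3 — Series combination: Z_total = R + C = 175 - j0.1447 Ω = 175∠-0.0° Ω.

Z = 175 - j0.1447 Ω = 175∠-0.0° Ω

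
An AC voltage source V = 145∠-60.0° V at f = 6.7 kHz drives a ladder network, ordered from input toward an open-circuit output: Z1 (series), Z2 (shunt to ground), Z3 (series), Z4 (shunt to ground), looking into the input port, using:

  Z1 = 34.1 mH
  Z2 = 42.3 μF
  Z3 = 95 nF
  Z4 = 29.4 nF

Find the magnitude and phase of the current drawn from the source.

Step 1 — Angular frequency: ω = 2π·f = 2π·6700 = 4.21e+04 rad/s.
Step 2 — Component impedances:
  Z1: Z = jωL = j·4.21e+04·0.0341 = 0 + j1436 Ω
  Z2: Z = 1/(jωC) = -j/(ω·C) = 0 - j0.5616 Ω
  Z3: Z = 1/(jωC) = -j/(ω·C) = 0 - j250 Ω
  Z4: Z = 1/(jωC) = -j/(ω·C) = 0 - j808 Ω
Step 3 — Ladder network (open output): work backward from the far end, alternating series and parallel combinations. Z_in = 0 + j1435 Ω = 1435∠90.0° Ω.
Step 4 — Source phasor: V = 145∠-60.0° V = 72.5 - j125.6 V.
Step 5 — Ohm's law: I = V / Z_total = (72.5 - j125.6) / (0 + j1435) = -0.08751 - j0.05052 A.
Step 6 — Convert to polar: |I| = 0.101 A, ∠I = -150.0°.

I = 0.101∠-150.0° A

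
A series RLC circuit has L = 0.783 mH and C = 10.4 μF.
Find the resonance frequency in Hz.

Step 1 — Resonance condition Im(Z)=0 gives ω₀ = 1/√(LC).
Step 2 — ω₀ = 1/√(0.000783·1.04e-05) = 1.108e+04 rad/s.
Step 3 — f₀ = ω₀/(2π) = 1764 Hz.

f₀ = 1764 Hz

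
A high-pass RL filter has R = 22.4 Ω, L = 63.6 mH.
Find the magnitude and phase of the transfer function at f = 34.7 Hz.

Step 1 — Angular frequency: ω = 2π·34.7 = 218 rad/s.
Step 2 — Transfer function: H(jω) = jωL/(R + jωL).
Step 3 — Numerator jωL = j·13.87; denominator R + jωL = 22.4 + j13.87.
Step 4 — H = 0.277 + j0.4475.
Step 5 — Magnitude: |H| = 0.5263 (-5.6 dB); phase: φ = 58.2°.

|H| = 0.5263 (-5.6 dB), φ = 58.2°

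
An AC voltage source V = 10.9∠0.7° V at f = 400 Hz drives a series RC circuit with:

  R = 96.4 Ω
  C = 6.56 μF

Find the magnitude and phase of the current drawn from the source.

Step 1 — Angular frequency: ω = 2π·f = 2π·400 = 2513 rad/s.
Step 2 — Component impedances:
  R: Z = R = 96.4 Ω
  C: Z = 1/(jωC) = -j/(ω·C) = 0 - j60.65 Ω
Step 3 — Series combination: Z_total = R + C = 96.4 - j60.65 Ω = 113.9∠-32.2° Ω.
Step 4 — Source phasor: V = 10.9∠0.7° V = 10.9 + j0.1332 V.
Step 5 — Ohm's law: I = V / Z_total = (10.9 + j0.1332) / (96.4 - j60.65) = 0.08037 + j0.05195 A.
Step 6 — Convert to polar: |I| = 0.0957 A, ∠I = 32.9°.

I = 0.0957∠32.9° A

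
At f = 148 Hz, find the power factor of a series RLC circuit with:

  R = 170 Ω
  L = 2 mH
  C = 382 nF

Step 1 — Angular frequency: ω = 2π·f = 2π·148 = 929.9 rad/s.
Step 2 — Component impedances:
  R: Z = R = 170 Ω
  L: Z = jωL = j·929.9·0.002 = 0 + j1.86 Ω
  C: Z = 1/(jωC) = -j/(ω·C) = 0 - j2815 Ω
Step 3 — Series combination: Z_total = R + L + C = 170 - j2813 Ω = 2818∠-86.5° Ω.
Step 4 — Power factor: PF = cos(φ) = Re(Z)/|Z| = 170/2818.4 = 0.06032.
Step 5 — Type: Im(Z) = -2813 ⇒ leading (phase φ = -86.5°).

PF = 0.06032 (leading, φ = -86.5°)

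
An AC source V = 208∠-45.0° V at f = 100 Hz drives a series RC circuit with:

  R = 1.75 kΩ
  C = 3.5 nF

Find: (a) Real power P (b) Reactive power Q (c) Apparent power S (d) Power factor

Step 1 — Angular frequency: ω = 2π·f = 2π·100 = 628.3 rad/s.
Step 2 — Component impedances:
  R: Z = R = 1750 Ω
  C: Z = 1/(jωC) = -j/(ω·C) = 0 - j4.547e+05 Ω
Step 3 — Series combination: Z_total = R + C = 1750 - j4.547e+05 Ω = 4.547e+05∠-89.8° Ω.
Step 4 — Source phasor: V = 208∠-45.0° V = 147.1 - j147.1 V.
Step 5 — Current: I = V / Z = 0.0003247 + j0.0003222 A = 0.0004574∠44.8° A.
Step 6 — Complex power: S = V·I* = 0.0003661 - j0.09514 VA.
Step 7 — Real power: P = Re(S) = 0.0003661 W.
Step 8 — Reactive power: Q = Im(S) = -0.09514 VAR.
Step 9 — Apparent power: |S| = 0.09514 VA.
Step 10 — Power factor: PF = P/|S| = 0.003848 (leading).

(a) P = 0.0003661 W  (b) Q = -0.09514 VAR  (c) S = 0.09514 VA  (d) PF = 0.003848 (leading)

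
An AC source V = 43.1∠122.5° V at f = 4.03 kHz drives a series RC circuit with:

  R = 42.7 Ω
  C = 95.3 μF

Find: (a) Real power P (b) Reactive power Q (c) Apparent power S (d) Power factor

Step 1 — Angular frequency: ω = 2π·f = 2π·4030 = 2.532e+04 rad/s.
Step 2 — Component impedances:
  R: Z = R = 42.7 Ω
  C: Z = 1/(jωC) = -j/(ω·C) = 0 - j0.4144 Ω
Step 3 — Series combination: Z_total = R + C = 42.7 - j0.4144 Ω = 42.7∠-0.6° Ω.
Step 4 — Source phasor: V = 43.1∠122.5° V = -23.16 + j36.35 V.
Step 5 — Current: I = V / Z = -0.5505 + j0.8459 A = 1.009∠123.1° A.
Step 6 — Complex power: S = V·I* = 43.5 - j0.4222 VA.
Step 7 — Real power: P = Re(S) = 43.5 W.
Step 8 — Reactive power: Q = Im(S) = -0.4222 VAR.
Step 9 — Apparent power: |S| = 43.5 VA.
Step 10 — Power factor: PF = P/|S| = 1 (leading).

(a) P = 43.5 W  (b) Q = -0.4222 VAR  (c) S = 43.5 VA  (d) PF = 1 (leading)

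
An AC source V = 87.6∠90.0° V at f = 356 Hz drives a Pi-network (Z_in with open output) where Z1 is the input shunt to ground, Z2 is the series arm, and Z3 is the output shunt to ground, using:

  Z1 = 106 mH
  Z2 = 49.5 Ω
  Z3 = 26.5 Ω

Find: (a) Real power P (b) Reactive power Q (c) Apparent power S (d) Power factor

Step 1 — Angular frequency: ω = 2π·f = 2π·356 = 2237 rad/s.
Step 2 — Component impedances:
  Z1: Z = jωL = j·2237·0.106 = 0 + j237.1 Ω
  Z2: Z = R = 49.5 Ω
  Z3: Z = R = 26.5 Ω
Step 3 — With open output, the series arm Z2 and the output shunt Z3 appear in series to ground: Z2 + Z3 = 76 Ω.
Step 4 — Parallel with input shunt Z1: Z_in = Z1 || (Z2 + Z3) = 68.92 + j22.09 Ω = 72.37∠17.8° Ω.
Step 5 — Source phasor: V = 87.6∠90.0° V = 0 + j87.6 V.
Step 6 — Current: I = V / Z = 0.3695 + j1.153 A = 1.21∠72.2° A.
Step 7 — Complex power: S = V·I* = 101 + j32.36 VA.
Step 8 — Real power: P = Re(S) = 101 W.
Step 9 — Reactive power: Q = Im(S) = 32.36 VAR.
Step 10 — Apparent power: |S| = 106 VA.
Step 11 — Power factor: PF = P/|S| = 0.9523 (lagging).

(a) P = 101 W  (b) Q = 32.36 VAR  (c) S = 106 VA  (d) PF = 0.9523 (lagging)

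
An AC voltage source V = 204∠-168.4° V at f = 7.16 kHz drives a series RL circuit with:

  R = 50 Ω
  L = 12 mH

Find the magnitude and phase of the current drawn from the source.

Step 1 — Angular frequency: ω = 2π·f = 2π·7160 = 4.499e+04 rad/s.
Step 2 — Component impedances:
  R: Z = R = 50 Ω
  L: Z = jωL = j·4.499e+04·0.012 = 0 + j539.9 Ω
Step 3 — Series combination: Z_total = R + L = 50 + j539.9 Ω = 542.2∠84.7° Ω.
Step 4 — Source phasor: V = 204∠-168.4° V = -199.8 - j41.02 V.
Step 5 — Ohm's law: I = V / Z_total = (-199.8 - j41.02) / (50 + j539.9) = -0.1093 + j0.36 A.
Step 6 — Convert to polar: |I| = 0.3763 A, ∠I = 106.9°.

I = 0.3763∠106.9° A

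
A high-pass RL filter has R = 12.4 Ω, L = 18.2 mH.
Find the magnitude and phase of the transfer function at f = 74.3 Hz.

Step 1 — Angular frequency: ω = 2π·74.3 = 466.8 rad/s.
Step 2 — Transfer function: H(jω) = jωL/(R + jωL).
Step 3 — Numerator jωL = j·8.497; denominator R + jωL = 12.4 + j8.497.
Step 4 — H = 0.3195 + j0.4663.
Step 5 — Magnitude: |H| = 0.5652 (-5.0 dB); phase: φ = 55.6°.

|H| = 0.5652 (-5.0 dB), φ = 55.6°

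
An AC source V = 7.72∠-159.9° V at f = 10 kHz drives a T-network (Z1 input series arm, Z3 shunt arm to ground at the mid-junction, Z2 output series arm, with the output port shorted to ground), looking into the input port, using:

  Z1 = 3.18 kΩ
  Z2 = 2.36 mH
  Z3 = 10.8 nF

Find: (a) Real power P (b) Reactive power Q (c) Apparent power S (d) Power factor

Step 1 — Angular frequency: ω = 2π·f = 2π·1e+04 = 6.283e+04 rad/s.
Step 2 — Component impedances:
  Z1: Z = R = 3180 Ω
  Z2: Z = jωL = j·6.283e+04·0.00236 = 0 + j148.3 Ω
  Z3: Z = 1/(jωC) = -j/(ω·C) = 0 - j1474 Ω
Step 3 — With the output port shorted to ground, the output series arm Z2 runs from the junction to ground; the shunt arm Z3 also runs from the junction to ground. They appear in parallel: Z3 || Z2 = 0 + j164.9 Ω.
Step 4 — Series with input arm Z1: Z_in = Z1 + (Z3 || Z2) = 3180 + j164.9 Ω = 3184∠3.0° Ω.
Step 5 — Source phasor: V = 7.72∠-159.9° V = -7.25 - j2.653 V.
Step 6 — Current: I = V / Z = -0.002317 - j0.0007142 A = 0.002424∠-162.9° A.
Step 7 — Complex power: S = V·I* = 0.01869 + j0.0009691 VA.
Step 8 — Real power: P = Re(S) = 0.01869 W.
Step 9 — Reactive power: Q = Im(S) = 0.0009691 VAR.
Step 10 — Apparent power: |S| = 0.01872 VA.
Step 11 — Power factor: PF = P/|S| = 0.9987 (lagging).

(a) P = 0.01869 W  (b) Q = 0.0009691 VAR  (c) S = 0.01872 VA  (d) PF = 0.9987 (lagging)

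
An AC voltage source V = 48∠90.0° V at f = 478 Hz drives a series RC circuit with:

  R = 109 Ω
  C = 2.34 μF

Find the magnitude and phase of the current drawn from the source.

Step 1 — Angular frequency: ω = 2π·f = 2π·478 = 3003 rad/s.
Step 2 — Component impedances:
  R: Z = R = 109 Ω
  C: Z = 1/(jωC) = -j/(ω·C) = 0 - j142.3 Ω
Step 3 — Series combination: Z_total = R + C = 109 - j142.3 Ω = 179.2∠-52.5° Ω.
Step 4 — Source phasor: V = 48∠90.0° V = 0 + j48 V.
Step 5 — Ohm's law: I = V / Z_total = (0 + j48) / (109 - j142.3) = -0.2126 + j0.1629 A.
Step 6 — Convert to polar: |I| = 0.2678 A, ∠I = 142.5°.

I = 0.2678∠142.5° A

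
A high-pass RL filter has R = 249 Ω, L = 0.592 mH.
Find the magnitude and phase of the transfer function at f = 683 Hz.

Step 1 — Angular frequency: ω = 2π·683 = 4291 rad/s.
Step 2 — Transfer function: H(jω) = jωL/(R + jωL).
Step 3 — Numerator jωL = j·2.541; denominator R + jωL = 249 + j2.541.
Step 4 — H = 0.0001041 + j0.0102.
Step 5 — Magnitude: |H| = 0.0102 (-39.8 dB); phase: φ = 89.4°.

|H| = 0.0102 (-39.8 dB), φ = 89.4°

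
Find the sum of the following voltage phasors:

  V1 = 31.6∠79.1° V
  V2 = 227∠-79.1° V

Step 1 — Convert each phasor to rectangular form:
  V1 = 31.6·(cos(79.1°) + j·sin(79.1°)) = 5.975 + j31.03 V
  V2 = 227·(cos(-79.1°) + j·sin(-79.1°)) = 42.92 - j222.9 V
Step 2 — Sum components: V_total = 48.9 - j191.9 V.
Step 3 — Convert to polar: |V_total| = 198 V, ∠V_total = -75.7°.

V_total = 198∠-75.7° V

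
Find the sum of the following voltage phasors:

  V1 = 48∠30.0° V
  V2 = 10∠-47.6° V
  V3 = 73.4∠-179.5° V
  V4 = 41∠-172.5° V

Step 1 — Convert each phasor to rectangular form:
  V1 = 48·(cos(30.0°) + j·sin(30.0°)) = 41.57 + j24 V
  V2 = 10·(cos(-47.6°) + j·sin(-47.6°)) = 6.743 - j7.385 V
  V3 = 73.4·(cos(-179.5°) + j·sin(-179.5°)) = -73.4 - j0.6405 V
  V4 = 41·(cos(-172.5°) + j·sin(-172.5°)) = -40.65 - j5.352 V
Step 2 — Sum components: V_total = -65.73 + j10.62 V.
Step 3 — Convert to polar: |V_total| = 66.59 V, ∠V_total = 170.8°.

V_total = 66.59∠170.8° V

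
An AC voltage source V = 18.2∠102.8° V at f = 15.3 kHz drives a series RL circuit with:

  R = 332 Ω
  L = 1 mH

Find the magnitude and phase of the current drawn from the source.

Step 1 — Angular frequency: ω = 2π·f = 2π·1.53e+04 = 9.613e+04 rad/s.
Step 2 — Component impedances:
  R: Z = R = 332 Ω
  L: Z = jωL = j·9.613e+04·0.001 = 0 + j96.13 Ω
Step 3 — Series combination: Z_total = R + L = 332 + j96.13 Ω = 345.6∠16.1° Ω.
Step 4 — Source phasor: V = 18.2∠102.8° V = -4.032 + j17.75 V.
Step 5 — Ohm's law: I = V / Z_total = (-4.032 + j17.75) / (332 + j96.13) = 0.003076 + j0.05257 A.
Step 6 — Convert to polar: |I| = 0.05266 A, ∠I = 86.7°.

I = 0.05266∠86.7° A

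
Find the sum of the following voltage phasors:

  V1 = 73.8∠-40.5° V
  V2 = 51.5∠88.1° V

Step 1 — Convert each phasor to rectangular form:
  V1 = 73.8·(cos(-40.5°) + j·sin(-40.5°)) = 56.12 - j47.93 V
  V2 = 51.5·(cos(88.1°) + j·sin(88.1°)) = 1.707 + j51.47 V
Step 2 — Sum components: V_total = 57.83 + j3.542 V.
Step 3 — Convert to polar: |V_total| = 57.93 V, ∠V_total = 3.5°.

V_total = 57.93∠3.5° V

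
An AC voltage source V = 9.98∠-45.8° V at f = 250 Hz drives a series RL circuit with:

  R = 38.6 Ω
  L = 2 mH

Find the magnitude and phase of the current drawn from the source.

Step 1 — Angular frequency: ω = 2π·f = 2π·250 = 1571 rad/s.
Step 2 — Component impedances:
  R: Z = R = 38.6 Ω
  L: Z = jωL = j·1571·0.002 = 0 + j3.142 Ω
Step 3 — Series combination: Z_total = R + L = 38.6 + j3.142 Ω = 38.73∠4.7° Ω.
Step 4 — Source phasor: V = 9.98∠-45.8° V = 6.958 - j7.155 V.
Step 5 — Ohm's law: I = V / Z_total = (6.958 - j7.155) / (38.6 + j3.142) = 0.1641 - j0.1987 A.
Step 6 — Convert to polar: |I| = 0.2577 A, ∠I = -50.5°.

I = 0.2577∠-50.5° A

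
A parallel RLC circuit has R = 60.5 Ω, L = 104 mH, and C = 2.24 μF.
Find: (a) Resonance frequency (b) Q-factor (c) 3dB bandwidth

Step 1 — Resonance: ω₀ = 1/√(LC) = 1/√(0.104·2.24e-06) = 2072 rad/s.
Step 2 — f₀ = ω₀/(2π) = 329.7 Hz.
Step 3 — Parallel Q: Q = R/(ω₀L) = 60.5/(2072·0.104) = 0.2808.
Step 4 — Bandwidth: Δω = ω₀/Q = 7379 rad/s; BW = Δω/(2π) = 1174 Hz.

(a) f₀ = 329.7 Hz  (b) Q = 0.2808  (c) BW = 1174 Hz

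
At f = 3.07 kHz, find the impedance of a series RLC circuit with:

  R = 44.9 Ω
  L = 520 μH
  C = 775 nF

Step 1 — Angular frequency: ω = 2π·f = 2π·3070 = 1.929e+04 rad/s.
Step 2 — Component impedances:
  R: Z = R = 44.9 Ω
  L: Z = jωL = j·1.929e+04·0.00052 = 0 + j10.03 Ω
  C: Z = 1/(jωC) = -j/(ω·C) = 0 - j66.89 Ω
Step 3 — Series combination: Z_total = R + L + C = 44.9 - j56.86 Ω = 72.45∠-51.7° Ω.

Z = 44.9 - j56.86 Ω = 72.45∠-51.7° Ω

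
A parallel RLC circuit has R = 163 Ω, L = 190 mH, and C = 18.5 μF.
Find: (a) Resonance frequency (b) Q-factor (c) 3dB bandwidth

Step 1 — Resonance: ω₀ = 1/√(LC) = 1/√(0.19·1.85e-05) = 533.4 rad/s.
Step 2 — f₀ = ω₀/(2π) = 84.89 Hz.
Step 3 — Parallel Q: Q = R/(ω₀L) = 163/(533.4·0.19) = 1.608.
Step 4 — Bandwidth: Δω = ω₀/Q = 331.6 rad/s; BW = Δω/(2π) = 52.78 Hz.

(a) f₀ = 84.89 Hz  (b) Q = 1.608  (c) BW = 52.78 Hz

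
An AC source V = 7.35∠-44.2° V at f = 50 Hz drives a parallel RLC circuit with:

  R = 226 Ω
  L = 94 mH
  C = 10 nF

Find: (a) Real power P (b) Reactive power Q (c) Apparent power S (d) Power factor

Step 1 — Angular frequency: ω = 2π·f = 2π·50 = 314.2 rad/s.
Step 2 — Component impedances:
  R: Z = R = 226 Ω
  L: Z = jωL = j·314.2·0.094 = 0 + j29.53 Ω
  C: Z = 1/(jωC) = -j/(ω·C) = 0 - j3.183e+05 Ω
Step 3 — Parallel combination: 1/Z_total = 1/R + 1/L + 1/C; Z_total = 3.795 + j29.04 Ω = 29.28∠82.6° Ω.
Step 4 — Source phasor: V = 7.35∠-44.2° V = 5.269 - j5.124 V.
Step 5 — Current: I = V / Z = -0.1502 - j0.2011 A = 0.251∠-126.8° A.
Step 6 — Complex power: S = V·I* = 0.239 + j1.829 VA.
Step 7 — Real power: P = Re(S) = 0.239 W.
Step 8 — Reactive power: Q = Im(S) = 1.829 VAR.
Step 9 — Apparent power: |S| = 1.845 VA.
Step 10 — Power factor: PF = P/|S| = 0.1296 (lagging).

(a) P = 0.239 W  (b) Q = 1.829 VAR  (c) S = 1.845 VA  (d) PF = 0.1296 (lagging)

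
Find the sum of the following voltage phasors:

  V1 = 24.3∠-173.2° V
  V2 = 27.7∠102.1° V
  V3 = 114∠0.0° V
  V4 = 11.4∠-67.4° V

Step 1 — Convert each phasor to rectangular form:
  V1 = 24.3·(cos(-173.2°) + j·sin(-173.2°)) = -24.13 - j2.877 V
  V2 = 27.7·(cos(102.1°) + j·sin(102.1°)) = -5.806 + j27.08 V
  V3 = 114·(cos(0.0°) + j·sin(0.0°)) = 114 V
  V4 = 11.4·(cos(-67.4°) + j·sin(-67.4°)) = 4.381 - j10.52 V
Step 2 — Sum components: V_total = 88.45 + j13.68 V.
Step 3 — Convert to polar: |V_total| = 89.5 V, ∠V_total = 8.8°.

V_total = 89.5∠8.8° V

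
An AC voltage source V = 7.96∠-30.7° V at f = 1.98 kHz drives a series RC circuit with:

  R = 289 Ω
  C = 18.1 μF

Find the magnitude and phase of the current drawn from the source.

Step 1 — Angular frequency: ω = 2π·f = 2π·1980 = 1.244e+04 rad/s.
Step 2 — Component impedances:
  R: Z = R = 289 Ω
  C: Z = 1/(jωC) = -j/(ω·C) = 0 - j4.441 Ω
Step 3 — Series combination: Z_total = R + C = 289 - j4.441 Ω = 289∠-0.9° Ω.
Step 4 — Source phasor: V = 7.96∠-30.7° V = 6.844 - j4.064 V.
Step 5 — Ohm's law: I = V / Z_total = (6.844 - j4.064) / (289 - j4.441) = 0.02389 - j0.01369 A.
Step 6 — Convert to polar: |I| = 0.02754 A, ∠I = -29.8°.

I = 0.02754∠-29.8° A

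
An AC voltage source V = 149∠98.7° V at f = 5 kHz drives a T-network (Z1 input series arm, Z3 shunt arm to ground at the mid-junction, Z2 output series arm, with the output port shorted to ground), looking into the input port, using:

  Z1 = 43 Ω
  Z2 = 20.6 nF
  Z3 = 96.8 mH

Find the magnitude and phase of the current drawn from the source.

Step 1 — Angular frequency: ω = 2π·f = 2π·5000 = 3.142e+04 rad/s.
Step 2 — Component impedances:
  Z1: Z = R = 43 Ω
  Z2: Z = 1/(jωC) = -j/(ω·C) = 0 - j1545 Ω
  Z3: Z = jωL = j·3.142e+04·0.0968 = 0 + j3041 Ω
Step 3 — With the output port shorted to ground, the output series arm Z2 runs from the junction to ground; the shunt arm Z3 also runs from the junction to ground. They appear in parallel: Z3 || Z2 = 0 - j3141 Ω.
Step 4 — Series with input arm Z1: Z_in = Z1 + (Z3 || Z2) = 43 - j3141 Ω = 3142∠-89.2° Ω.
Step 5 — Source phasor: V = 149∠98.7° V = -22.54 + j147.3 V.
Step 6 — Ohm's law: I = V / Z_total = (-22.54 + j147.3) / (43 - j3141) = -0.04698 - j0.006532 A.
Step 7 — Convert to polar: |I| = 0.04743 A, ∠I = -172.1°.

I = 0.04743∠-172.1° A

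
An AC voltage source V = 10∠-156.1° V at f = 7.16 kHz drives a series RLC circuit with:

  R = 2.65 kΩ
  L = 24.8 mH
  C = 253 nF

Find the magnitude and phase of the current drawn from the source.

Step 1 — Angular frequency: ω = 2π·f = 2π·7160 = 4.499e+04 rad/s.
Step 2 — Component impedances:
  R: Z = R = 2650 Ω
  L: Z = jωL = j·4.499e+04·0.0248 = 0 + j1116 Ω
  C: Z = 1/(jωC) = -j/(ω·C) = 0 - j87.86 Ω
Step 3 — Series combination: Z_total = R + L + C = 2650 + j1028 Ω = 2842∠21.2° Ω.
Step 4 — Source phasor: V = 10∠-156.1° V = -9.143 - j4.051 V.
Step 5 — Ohm's law: I = V / Z_total = (-9.143 - j4.051) / (2650 + j1028) = -0.003514 - j0.0001658 A.
Step 6 — Convert to polar: |I| = 0.003518 A, ∠I = -177.3°.

I = 0.003518∠-177.3° A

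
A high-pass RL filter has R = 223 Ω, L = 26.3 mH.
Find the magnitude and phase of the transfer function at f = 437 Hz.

Step 1 — Angular frequency: ω = 2π·437 = 2746 rad/s.
Step 2 — Transfer function: H(jω) = jωL/(R + jωL).
Step 3 — Numerator jωL = j·72.21; denominator R + jωL = 223 + j72.21.
Step 4 — H = 0.09491 + j0.2931.
Step 5 — Magnitude: |H| = 0.3081 (-10.2 dB); phase: φ = 72.1°.

|H| = 0.3081 (-10.2 dB), φ = 72.1°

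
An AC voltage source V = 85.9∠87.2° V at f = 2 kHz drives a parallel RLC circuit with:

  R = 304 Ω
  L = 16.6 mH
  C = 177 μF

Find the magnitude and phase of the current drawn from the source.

Step 1 — Angular frequency: ω = 2π·f = 2π·2000 = 1.257e+04 rad/s.
Step 2 — Component impedances:
  R: Z = R = 304 Ω
  L: Z = jωL = j·1.257e+04·0.0166 = 0 + j208.6 Ω
  C: Z = 1/(jωC) = -j/(ω·C) = 0 - j0.4496 Ω
Step 3 — Parallel combination: 1/Z_total = 1/R + 1/L + 1/C; Z_total = 0.0006678 - j0.4506 Ω = 0.4506∠-89.9° Ω.
Step 4 — Source phasor: V = 85.9∠87.2° V = 4.196 + j85.8 V.
Step 5 — Ohm's law: I = V / Z_total = (4.196 + j85.8) / (0.0006678 - j0.4506) = -190.4 + j9.595 A.
Step 6 — Convert to polar: |I| = 190.7 A, ∠I = 177.1°.

I = 190.7∠177.1° A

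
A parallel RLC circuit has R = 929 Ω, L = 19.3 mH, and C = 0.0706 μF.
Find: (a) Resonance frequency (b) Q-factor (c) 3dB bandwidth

Step 1 — Resonance: ω₀ = 1/√(LC) = 1/√(0.0193·7.06e-08) = 2.709e+04 rad/s.
Step 2 — f₀ = ω₀/(2π) = 4312 Hz.
Step 3 — Parallel Q: Q = R/(ω₀L) = 929/(2.709e+04·0.0193) = 1.777.
Step 4 — Bandwidth: Δω = ω₀/Q = 1.525e+04 rad/s; BW = Δω/(2π) = 2427 Hz.

(a) f₀ = 4312 Hz  (b) Q = 1.777  (c) BW = 2427 Hz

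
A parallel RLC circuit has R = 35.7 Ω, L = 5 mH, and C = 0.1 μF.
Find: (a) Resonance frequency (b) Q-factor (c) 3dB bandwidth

Step 1 — Resonance: ω₀ = 1/√(LC) = 1/√(0.005·1e-07) = 4.472e+04 rad/s.
Step 2 — f₀ = ω₀/(2π) = 7118 Hz.
Step 3 — Parallel Q: Q = R/(ω₀L) = 35.7/(4.472e+04·0.005) = 0.1597.
Step 4 — Bandwidth: Δω = ω₀/Q = 2.801e+05 rad/s; BW = Δω/(2π) = 4.458e+04 Hz.

(a) f₀ = 7118 Hz  (b) Q = 0.1597  (c) BW = 4.458e+04 Hz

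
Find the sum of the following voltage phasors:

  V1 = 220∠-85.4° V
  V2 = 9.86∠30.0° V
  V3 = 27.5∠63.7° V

Step 1 — Convert each phasor to rectangular form:
  V1 = 220·(cos(-85.4°) + j·sin(-85.4°)) = 17.64 - j219.3 V
  V2 = 9.86·(cos(30.0°) + j·sin(30.0°)) = 8.539 + j4.93 V
  V3 = 27.5·(cos(63.7°) + j·sin(63.7°)) = 12.18 + j24.65 V
Step 2 — Sum components: V_total = 38.37 - j189.7 V.
Step 3 — Convert to polar: |V_total| = 193.5 V, ∠V_total = -78.6°.

V_total = 193.5∠-78.6° V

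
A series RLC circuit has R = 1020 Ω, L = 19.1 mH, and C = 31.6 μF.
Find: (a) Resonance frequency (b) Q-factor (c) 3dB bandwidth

Step 1 — Resonance: ω₀ = 1/√(LC) = 1/√(0.0191·3.16e-05) = 1287 rad/s.
Step 2 — f₀ = ω₀/(2π) = 204.9 Hz.
Step 3 — Series Q: Q = ω₀L/R = 1287·0.0191/1020 = 0.0241.
Step 4 — Bandwidth: Δω = ω₀/Q = 5.34e+04 rad/s; BW = Δω/(2π) = 8499 Hz.

(a) f₀ = 204.9 Hz  (b) Q = 0.0241  (c) BW = 8499 Hz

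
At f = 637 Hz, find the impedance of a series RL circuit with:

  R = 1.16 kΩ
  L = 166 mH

Step 1 — Angular frequency: ω = 2π·f = 2π·637 = 4002 rad/s.
Step 2 — Component impedances:
  R: Z = R = 1160 Ω
  L: Z = jωL = j·4002·0.166 = 0 + j664.4 Ω
Step 3 — Series combination: Z_total = R + L = 1160 + j664.4 Ω = 1337∠29.8° Ω.

Z = 1160 + j664.4 Ω = 1337∠29.8° Ω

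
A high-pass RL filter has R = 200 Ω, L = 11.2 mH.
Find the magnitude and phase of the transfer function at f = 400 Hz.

Step 1 — Angular frequency: ω = 2π·400 = 2513 rad/s.
Step 2 — Transfer function: H(jω) = jωL/(R + jωL).
Step 3 — Numerator jωL = j·28.15; denominator R + jωL = 200 + j28.15.
Step 4 — H = 0.01942 + j0.138.
Step 5 — Magnitude: |H| = 0.1394 (-17.1 dB); phase: φ = 82.0°.

|H| = 0.1394 (-17.1 dB), φ = 82.0°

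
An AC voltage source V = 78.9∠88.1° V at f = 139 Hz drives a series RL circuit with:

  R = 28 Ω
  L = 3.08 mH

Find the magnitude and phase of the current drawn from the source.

Step 1 — Angular frequency: ω = 2π·f = 2π·139 = 873.4 rad/s.
Step 2 — Component impedances:
  R: Z = R = 28 Ω
  L: Z = jωL = j·873.4·0.00308 = 0 + j2.69 Ω
Step 3 — Series combination: Z_total = R + L = 28 + j2.69 Ω = 28.13∠5.5° Ω.
Step 4 — Source phasor: V = 78.9∠88.1° V = 2.616 + j78.86 V.
Step 5 — Ohm's law: I = V / Z_total = (2.616 + j78.86) / (28 + j2.69) = 0.3607 + j2.782 A.
Step 6 — Convert to polar: |I| = 2.805 A, ∠I = 82.6°.

I = 2.805∠82.6° A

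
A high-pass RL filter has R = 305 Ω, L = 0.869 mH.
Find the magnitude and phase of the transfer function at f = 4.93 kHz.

Step 1 — Angular frequency: ω = 2π·4930 = 3.098e+04 rad/s.
Step 2 — Transfer function: H(jω) = jωL/(R + jωL).
Step 3 — Numerator jωL = j·26.92; denominator R + jωL = 305 + j26.92.
Step 4 — H = 0.007729 + j0.08757.
Step 5 — Magnitude: |H| = 0.08791 (-21.1 dB); phase: φ = 85.0°.

|H| = 0.08791 (-21.1 dB), φ = 85.0°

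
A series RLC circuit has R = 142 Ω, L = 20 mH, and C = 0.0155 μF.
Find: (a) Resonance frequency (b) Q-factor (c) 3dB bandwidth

Step 1 — Resonance: ω₀ = 1/√(LC) = 1/√(0.02·1.55e-08) = 5.68e+04 rad/s.
Step 2 — f₀ = ω₀/(2π) = 9039 Hz.
Step 3 — Series Q: Q = ω₀L/R = 5.68e+04·0.02/142 = 7.999.
Step 4 — Bandwidth: Δω = ω₀/Q = 7100 rad/s; BW = Δω/(2π) = 1130 Hz.

(a) f₀ = 9039 Hz  (b) Q = 7.999  (c) BW = 1130 Hz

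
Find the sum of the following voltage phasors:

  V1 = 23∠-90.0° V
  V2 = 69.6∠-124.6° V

Step 1 — Convert each phasor to rectangular form:
  V1 = 23·(cos(-90.0°) + j·sin(-90.0°)) = 0 - j23 V
  V2 = 69.6·(cos(-124.6°) + j·sin(-124.6°)) = -39.52 - j57.29 V
Step 2 — Sum components: V_total = -39.52 - j80.29 V.
Step 3 — Convert to polar: |V_total| = 89.49 V, ∠V_total = -116.2°.

V_total = 89.49∠-116.2° V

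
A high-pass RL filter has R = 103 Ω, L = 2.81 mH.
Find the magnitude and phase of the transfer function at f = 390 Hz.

Step 1 — Angular frequency: ω = 2π·390 = 2450 rad/s.
Step 2 — Transfer function: H(jω) = jωL/(R + jωL).
Step 3 — Numerator jωL = j·6.886; denominator R + jωL = 103 + j6.886.
Step 4 — H = 0.004449 + j0.06655.
Step 5 — Magnitude: |H| = 0.0667 (-23.5 dB); phase: φ = 86.2°.

|H| = 0.0667 (-23.5 dB), φ = 86.2°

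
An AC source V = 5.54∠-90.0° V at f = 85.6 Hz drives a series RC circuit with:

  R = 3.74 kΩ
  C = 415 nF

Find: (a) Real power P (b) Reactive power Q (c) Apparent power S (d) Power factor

Step 1 — Angular frequency: ω = 2π·f = 2π·85.6 = 537.8 rad/s.
Step 2 — Component impedances:
  R: Z = R = 3740 Ω
  C: Z = 1/(jωC) = -j/(ω·C) = 0 - j4480 Ω
Step 3 — Series combination: Z_total = R + C = 3740 - j4480 Ω = 5836∠-50.1° Ω.
Step 4 — Source phasor: V = 5.54∠-90.0° V = 0 - j5.54 V.
Step 5 — Current: I = V / Z = 0.0007287 - j0.0006083 A = 0.0009493∠-39.9° A.
Step 6 — Complex power: S = V·I* = 0.00337 - j0.004037 VA.
Step 7 — Real power: P = Re(S) = 0.00337 W.
Step 8 — Reactive power: Q = Im(S) = -0.004037 VAR.
Step 9 — Apparent power: |S| = 0.005259 VA.
Step 10 — Power factor: PF = P/|S| = 0.6408 (leading).

(a) P = 0.00337 W  (b) Q = -0.004037 VAR  (c) S = 0.005259 VA  (d) PF = 0.6408 (leading)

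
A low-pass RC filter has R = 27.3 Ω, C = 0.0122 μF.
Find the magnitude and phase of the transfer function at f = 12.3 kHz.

Step 1 — Angular frequency: ω = 2π·1.23e+04 = 7.728e+04 rad/s.
Step 2 — Transfer function: H(jω) = 1/(1 + jωRC).
Step 3 — Denominator: 1 + jωRC = 1 + j·7.728e+04·27.3·1.22e-08 = 1 + j0.02574.
Step 4 — H = 0.9993 - j0.02572.
Step 5 — Magnitude: |H| = 0.9997 (-0.0 dB); phase: φ = -1.5°.

|H| = 0.9997 (-0.0 dB), φ = -1.5°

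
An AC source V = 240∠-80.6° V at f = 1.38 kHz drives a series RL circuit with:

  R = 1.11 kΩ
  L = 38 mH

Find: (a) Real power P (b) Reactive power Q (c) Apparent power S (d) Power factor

Step 1 — Angular frequency: ω = 2π·f = 2π·1380 = 8671 rad/s.
Step 2 — Component impedances:
  R: Z = R = 1110 Ω
  L: Z = jωL = j·8671·0.038 = 0 + j329.5 Ω
Step 3 — Series combination: Z_total = R + L = 1110 + j329.5 Ω = 1158∠16.5° Ω.
Step 4 — Source phasor: V = 240∠-80.6° V = 39.2 - j236.8 V.
Step 5 — Current: I = V / Z = -0.02574 - j0.2057 A = 0.2073∠-97.1° A.
Step 6 — Complex power: S = V·I* = 47.69 + j14.16 VA.
Step 7 — Real power: P = Re(S) = 47.69 W.
Step 8 — Reactive power: Q = Im(S) = 14.16 VAR.
Step 9 — Apparent power: |S| = 49.75 VA.
Step 10 — Power factor: PF = P/|S| = 0.9587 (lagging).

(a) P = 47.69 W  (b) Q = 14.16 VAR  (c) S = 49.75 VA  (d) PF = 0.9587 (lagging)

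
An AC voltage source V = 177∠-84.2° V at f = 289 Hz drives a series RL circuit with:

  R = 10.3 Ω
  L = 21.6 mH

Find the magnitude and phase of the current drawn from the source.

Step 1 — Angular frequency: ω = 2π·f = 2π·289 = 1816 rad/s.
Step 2 — Component impedances:
  R: Z = R = 10.3 Ω
  L: Z = jωL = j·1816·0.0216 = 0 + j39.22 Ω
Step 3 — Series combination: Z_total = R + L = 10.3 + j39.22 Ω = 40.55∠75.3° Ω.
Step 4 — Source phasor: V = 177∠-84.2° V = 17.89 - j176.1 V.
Step 5 — Ohm's law: I = V / Z_total = (17.89 - j176.1) / (10.3 + j39.22) = -4.088 - j1.53 A.
Step 6 — Convert to polar: |I| = 4.365 A, ∠I = -159.5°.

I = 4.365∠-159.5° A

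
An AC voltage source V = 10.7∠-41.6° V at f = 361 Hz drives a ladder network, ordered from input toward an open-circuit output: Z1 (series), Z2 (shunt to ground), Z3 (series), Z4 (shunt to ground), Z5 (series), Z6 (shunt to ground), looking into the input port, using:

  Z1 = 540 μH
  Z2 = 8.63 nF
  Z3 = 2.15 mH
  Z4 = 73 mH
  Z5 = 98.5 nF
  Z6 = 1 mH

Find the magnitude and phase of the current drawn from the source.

Step 1 — Angular frequency: ω = 2π·f = 2π·361 = 2268 rad/s.
Step 2 — Component impedances:
  Z1: Z = jωL = j·2268·0.00054 = 0 + j1.225 Ω
  Z2: Z = 1/(jωC) = -j/(ω·C) = 0 - j5.109e+04 Ω
  Z3: Z = jωL = j·2268·0.00215 = 0 + j4.877 Ω
  Z4: Z = jωL = j·2268·0.073 = 0 + j165.6 Ω
  Z5: Z = 1/(jωC) = -j/(ω·C) = 0 - j4476 Ω
  Z6: Z = jωL = j·2268·0.001 = 0 + j2.268 Ω
Step 3 — Ladder network (open output): work backward from the far end, alternating series and parallel combinations. Z_in = 0 + j178.7 Ω = 178.7∠90.0° Ω.
Step 4 — Source phasor: V = 10.7∠-41.6° V = 8.001 - j7.104 V.
Step 5 — Ohm's law: I = V / Z_total = (8.001 - j7.104) / (0 + j178.7) = -0.03976 - j0.04479 A.
Step 6 — Convert to polar: |I| = 0.05989 A, ∠I = -131.6°.

I = 0.05989∠-131.6° A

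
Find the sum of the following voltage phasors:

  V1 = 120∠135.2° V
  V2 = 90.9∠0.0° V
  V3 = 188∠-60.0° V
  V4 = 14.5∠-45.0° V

Step 1 — Convert each phasor to rectangular form:
  V1 = 120·(cos(135.2°) + j·sin(135.2°)) = -85.15 + j84.56 V
  V2 = 90.9·(cos(0.0°) + j·sin(0.0°)) = 90.9 V
  V3 = 188·(cos(-60.0°) + j·sin(-60.0°)) = 94 - j162.8 V
  V4 = 14.5·(cos(-45.0°) + j·sin(-45.0°)) = 10.25 - j10.25 V
Step 2 — Sum components: V_total = 110 - j88.51 V.
Step 3 — Convert to polar: |V_total| = 141.2 V, ∠V_total = -38.8°.

V_total = 141.2∠-38.8° V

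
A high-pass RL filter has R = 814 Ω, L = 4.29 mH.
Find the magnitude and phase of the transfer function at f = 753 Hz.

Step 1 — Angular frequency: ω = 2π·753 = 4731 rad/s.
Step 2 — Transfer function: H(jω) = jωL/(R + jωL).
Step 3 — Numerator jωL = j·20.3; denominator R + jωL = 814 + j20.3.
Step 4 — H = 0.0006214 + j0.02492.
Step 5 — Magnitude: |H| = 0.02493 (-32.1 dB); phase: φ = 88.6°.

|H| = 0.02493 (-32.1 dB), φ = 88.6°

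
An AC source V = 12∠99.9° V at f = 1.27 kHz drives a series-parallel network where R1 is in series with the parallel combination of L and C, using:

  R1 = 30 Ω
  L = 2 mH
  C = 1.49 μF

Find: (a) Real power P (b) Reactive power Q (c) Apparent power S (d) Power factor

Step 1 — Angular frequency: ω = 2π·f = 2π·1270 = 7980 rad/s.
Step 2 — Component impedances:
  R1: Z = R = 30 Ω
  L: Z = jωL = j·7980·0.002 = 0 + j15.96 Ω
  C: Z = 1/(jωC) = -j/(ω·C) = 0 - j84.11 Ω
Step 3 — Parallel branch: L || C = 1/(1/L + 1/C) = 0 + j19.7 Ω.
Step 4 — Series with R1: Z_total = R1 + (L || C) = 30 + j19.7 Ω = 35.89∠33.3° Ω.
Step 5 — Source phasor: V = 12∠99.9° V = -2.063 + j11.82 V.
Step 6 — Current: I = V / Z = 0.1327 + j0.3069 A = 0.3344∠66.6° A.
Step 7 — Complex power: S = V·I* = 3.354 + j2.202 VA.
Step 8 — Real power: P = Re(S) = 3.354 W.
Step 9 — Reactive power: Q = Im(S) = 2.202 VAR.
Step 10 — Apparent power: |S| = 4.012 VA.
Step 11 — Power factor: PF = P/|S| = 0.8359 (lagging).

(a) P = 3.354 W  (b) Q = 2.202 VAR  (c) S = 4.012 VA  (d) PF = 0.8359 (lagging)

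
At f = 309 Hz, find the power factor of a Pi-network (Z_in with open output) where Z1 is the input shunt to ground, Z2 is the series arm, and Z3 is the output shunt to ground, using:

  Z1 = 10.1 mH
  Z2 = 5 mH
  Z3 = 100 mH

Step 1 — Angular frequency: ω = 2π·f = 2π·309 = 1942 rad/s.
Step 2 — Component impedances:
  Z1: Z = jωL = j·1942·0.0101 = 0 + j19.61 Ω
  Z2: Z = jωL = j·1942·0.005 = 0 + j9.708 Ω
  Z3: Z = jωL = j·1942·0.1 = 0 + j194.2 Ω
Step 3 — With open output, the series arm Z2 and the output shunt Z3 appear in series to ground: Z2 + Z3 = 0 + j203.9 Ω.
Step 4 — Parallel with input shunt Z1: Z_in = Z1 || (Z2 + Z3) = 0 + j17.89 Ω = 17.89∠90.0° Ω.
Step 5 — Power factor: PF = cos(φ) = Re(Z)/|Z| = -0/17.89 = -0.
Step 6 — Type: Im(Z) = 17.89 ⇒ lagging (phase φ = 90.0°).

PF = -0 (lagging, φ = 90.0°)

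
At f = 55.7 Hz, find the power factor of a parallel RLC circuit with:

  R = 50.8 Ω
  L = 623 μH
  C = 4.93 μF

Step 1 — Angular frequency: ω = 2π·f = 2π·55.7 = 350 rad/s.
Step 2 — Component impedances:
  R: Z = R = 50.8 Ω
  L: Z = jωL = j·350·0.000623 = 0 + j0.218 Ω
  C: Z = 1/(jωC) = -j/(ω·C) = 0 - j579.6 Ω
Step 3 — Parallel combination: 1/Z_total = 1/R + 1/L + 1/C; Z_total = 0.0009365 + j0.2181 Ω = 0.2181∠89.8° Ω.
Step 4 — Power factor: PF = cos(φ) = Re(Z)/|Z| = 0.0009365/0.2181 = 0.004294.
Step 5 — Type: Im(Z) = 0.2181 ⇒ lagging (phase φ = 89.8°).

PF = 0.004294 (lagging, φ = 89.8°)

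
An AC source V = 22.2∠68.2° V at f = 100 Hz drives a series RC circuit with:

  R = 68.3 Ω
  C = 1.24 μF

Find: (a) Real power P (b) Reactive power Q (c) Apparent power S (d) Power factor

Step 1 — Angular frequency: ω = 2π·f = 2π·100 = 628.3 rad/s.
Step 2 — Component impedances:
  R: Z = R = 68.3 Ω
  C: Z = 1/(jωC) = -j/(ω·C) = 0 - j1284 Ω
Step 3 — Series combination: Z_total = R + C = 68.3 - j1284 Ω = 1285∠-87.0° Ω.
Step 4 — Source phasor: V = 22.2∠68.2° V = 8.244 + j20.61 V.
Step 5 — Current: I = V / Z = -0.01567 + j0.007257 A = 0.01727∠155.2° A.
Step 6 — Complex power: S = V·I* = 0.02038 - j0.3829 VA.
Step 7 — Real power: P = Re(S) = 0.02038 W.
Step 8 — Reactive power: Q = Im(S) = -0.3829 VAR.
Step 9 — Apparent power: |S| = 0.3834 VA.
Step 10 — Power factor: PF = P/|S| = 0.05314 (leading).

(a) P = 0.02038 W  (b) Q = -0.3829 VAR  (c) S = 0.3834 VA  (d) PF = 0.05314 (leading)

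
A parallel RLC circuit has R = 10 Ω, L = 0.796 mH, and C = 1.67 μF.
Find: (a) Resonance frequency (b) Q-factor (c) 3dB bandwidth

Step 1 — Resonance: ω₀ = 1/√(LC) = 1/√(0.000796·1.67e-06) = 2.743e+04 rad/s.
Step 2 — f₀ = ω₀/(2π) = 4365 Hz.
Step 3 — Parallel Q: Q = R/(ω₀L) = 10/(2.743e+04·0.000796) = 0.458.
Step 4 — Bandwidth: Δω = ω₀/Q = 5.988e+04 rad/s; BW = Δω/(2π) = 9530 Hz.

(a) f₀ = 4365 Hz  (b) Q = 0.458  (c) BW = 9530 Hz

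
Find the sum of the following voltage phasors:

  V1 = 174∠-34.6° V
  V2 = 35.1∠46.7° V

Step 1 — Convert each phasor to rectangular form:
  V1 = 174·(cos(-34.6°) + j·sin(-34.6°)) = 143.2 - j98.8 V
  V2 = 35.1·(cos(46.7°) + j·sin(46.7°)) = 24.07 + j25.54 V
Step 2 — Sum components: V_total = 167.3 - j73.26 V.
Step 3 — Convert to polar: |V_total| = 182.6 V, ∠V_total = -23.6°.

V_total = 182.6∠-23.6° V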